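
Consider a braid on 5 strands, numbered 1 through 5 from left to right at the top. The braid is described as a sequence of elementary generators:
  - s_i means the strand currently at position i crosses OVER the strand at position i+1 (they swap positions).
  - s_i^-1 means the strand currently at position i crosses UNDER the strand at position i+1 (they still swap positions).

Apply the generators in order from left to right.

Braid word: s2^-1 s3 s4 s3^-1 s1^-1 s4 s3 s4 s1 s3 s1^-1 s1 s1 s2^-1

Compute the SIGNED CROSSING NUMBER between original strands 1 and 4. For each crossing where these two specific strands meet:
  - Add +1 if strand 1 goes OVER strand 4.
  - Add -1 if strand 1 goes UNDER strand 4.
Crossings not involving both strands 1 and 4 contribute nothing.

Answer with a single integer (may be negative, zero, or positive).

Gen 1: crossing 2x3. Both 1&4? no. Sum: 0
Gen 2: crossing 2x4. Both 1&4? no. Sum: 0
Gen 3: crossing 2x5. Both 1&4? no. Sum: 0
Gen 4: crossing 4x5. Both 1&4? no. Sum: 0
Gen 5: crossing 1x3. Both 1&4? no. Sum: 0
Gen 6: crossing 4x2. Both 1&4? no. Sum: 0
Gen 7: crossing 5x2. Both 1&4? no. Sum: 0
Gen 8: crossing 5x4. Both 1&4? no. Sum: 0
Gen 9: crossing 3x1. Both 1&4? no. Sum: 0
Gen 10: crossing 2x4. Both 1&4? no. Sum: 0
Gen 11: crossing 1x3. Both 1&4? no. Sum: 0
Gen 12: crossing 3x1. Both 1&4? no. Sum: 0
Gen 13: crossing 1x3. Both 1&4? no. Sum: 0
Gen 14: 1 under 4. Both 1&4? yes. Contrib: -1. Sum: -1

Answer: -1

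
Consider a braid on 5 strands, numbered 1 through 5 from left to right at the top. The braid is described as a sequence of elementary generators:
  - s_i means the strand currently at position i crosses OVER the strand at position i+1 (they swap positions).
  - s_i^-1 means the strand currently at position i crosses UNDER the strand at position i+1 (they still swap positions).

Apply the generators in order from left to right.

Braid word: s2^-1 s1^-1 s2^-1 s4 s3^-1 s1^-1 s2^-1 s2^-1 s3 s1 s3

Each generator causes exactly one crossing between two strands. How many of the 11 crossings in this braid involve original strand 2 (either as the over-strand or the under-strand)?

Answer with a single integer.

Answer: 4

Derivation:
Gen 1: crossing 2x3. Involves strand 2? yes. Count so far: 1
Gen 2: crossing 1x3. Involves strand 2? no. Count so far: 1
Gen 3: crossing 1x2. Involves strand 2? yes. Count so far: 2
Gen 4: crossing 4x5. Involves strand 2? no. Count so far: 2
Gen 5: crossing 1x5. Involves strand 2? no. Count so far: 2
Gen 6: crossing 3x2. Involves strand 2? yes. Count so far: 3
Gen 7: crossing 3x5. Involves strand 2? no. Count so far: 3
Gen 8: crossing 5x3. Involves strand 2? no. Count so far: 3
Gen 9: crossing 5x1. Involves strand 2? no. Count so far: 3
Gen 10: crossing 2x3. Involves strand 2? yes. Count so far: 4
Gen 11: crossing 1x5. Involves strand 2? no. Count so far: 4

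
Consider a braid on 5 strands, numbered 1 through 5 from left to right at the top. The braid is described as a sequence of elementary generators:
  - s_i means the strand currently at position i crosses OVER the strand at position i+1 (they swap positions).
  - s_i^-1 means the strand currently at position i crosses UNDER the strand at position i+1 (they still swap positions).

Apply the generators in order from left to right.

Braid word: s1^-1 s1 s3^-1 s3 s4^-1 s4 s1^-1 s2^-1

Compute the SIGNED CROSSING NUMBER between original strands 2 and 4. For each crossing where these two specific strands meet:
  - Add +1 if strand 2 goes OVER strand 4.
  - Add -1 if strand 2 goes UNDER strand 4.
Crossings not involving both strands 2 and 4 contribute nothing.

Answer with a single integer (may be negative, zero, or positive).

Gen 1: crossing 1x2. Both 2&4? no. Sum: 0
Gen 2: crossing 2x1. Both 2&4? no. Sum: 0
Gen 3: crossing 3x4. Both 2&4? no. Sum: 0
Gen 4: crossing 4x3. Both 2&4? no. Sum: 0
Gen 5: crossing 4x5. Both 2&4? no. Sum: 0
Gen 6: crossing 5x4. Both 2&4? no. Sum: 0
Gen 7: crossing 1x2. Both 2&4? no. Sum: 0
Gen 8: crossing 1x3. Both 2&4? no. Sum: 0

Answer: 0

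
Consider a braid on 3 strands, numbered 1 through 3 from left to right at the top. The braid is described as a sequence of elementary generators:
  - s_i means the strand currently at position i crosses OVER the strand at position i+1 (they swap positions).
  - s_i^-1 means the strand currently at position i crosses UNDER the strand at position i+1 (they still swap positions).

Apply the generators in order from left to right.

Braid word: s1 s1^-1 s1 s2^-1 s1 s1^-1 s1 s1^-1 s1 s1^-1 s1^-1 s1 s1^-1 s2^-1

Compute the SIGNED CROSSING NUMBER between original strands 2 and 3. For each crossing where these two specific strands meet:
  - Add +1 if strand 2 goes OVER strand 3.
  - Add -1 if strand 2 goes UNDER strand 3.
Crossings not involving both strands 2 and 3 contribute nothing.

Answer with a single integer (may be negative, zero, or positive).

Gen 1: crossing 1x2. Both 2&3? no. Sum: 0
Gen 2: crossing 2x1. Both 2&3? no. Sum: 0
Gen 3: crossing 1x2. Both 2&3? no. Sum: 0
Gen 4: crossing 1x3. Both 2&3? no. Sum: 0
Gen 5: 2 over 3. Both 2&3? yes. Contrib: +1. Sum: 1
Gen 6: 3 under 2. Both 2&3? yes. Contrib: +1. Sum: 2
Gen 7: 2 over 3. Both 2&3? yes. Contrib: +1. Sum: 3
Gen 8: 3 under 2. Both 2&3? yes. Contrib: +1. Sum: 4
Gen 9: 2 over 3. Both 2&3? yes. Contrib: +1. Sum: 5
Gen 10: 3 under 2. Both 2&3? yes. Contrib: +1. Sum: 6
Gen 11: 2 under 3. Both 2&3? yes. Contrib: -1. Sum: 5
Gen 12: 3 over 2. Both 2&3? yes. Contrib: -1. Sum: 4
Gen 13: 2 under 3. Both 2&3? yes. Contrib: -1. Sum: 3
Gen 14: crossing 2x1. Both 2&3? no. Sum: 3

Answer: 3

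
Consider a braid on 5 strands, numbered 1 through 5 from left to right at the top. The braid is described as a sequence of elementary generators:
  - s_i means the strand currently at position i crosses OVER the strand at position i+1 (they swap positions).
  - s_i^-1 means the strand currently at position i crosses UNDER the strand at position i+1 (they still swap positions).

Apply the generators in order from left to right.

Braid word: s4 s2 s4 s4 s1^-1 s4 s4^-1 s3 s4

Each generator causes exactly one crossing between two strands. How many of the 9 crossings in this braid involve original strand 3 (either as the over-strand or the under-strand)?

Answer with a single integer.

Gen 1: crossing 4x5. Involves strand 3? no. Count so far: 0
Gen 2: crossing 2x3. Involves strand 3? yes. Count so far: 1
Gen 3: crossing 5x4. Involves strand 3? no. Count so far: 1
Gen 4: crossing 4x5. Involves strand 3? no. Count so far: 1
Gen 5: crossing 1x3. Involves strand 3? yes. Count so far: 2
Gen 6: crossing 5x4. Involves strand 3? no. Count so far: 2
Gen 7: crossing 4x5. Involves strand 3? no. Count so far: 2
Gen 8: crossing 2x5. Involves strand 3? no. Count so far: 2
Gen 9: crossing 2x4. Involves strand 3? no. Count so far: 2

Answer: 2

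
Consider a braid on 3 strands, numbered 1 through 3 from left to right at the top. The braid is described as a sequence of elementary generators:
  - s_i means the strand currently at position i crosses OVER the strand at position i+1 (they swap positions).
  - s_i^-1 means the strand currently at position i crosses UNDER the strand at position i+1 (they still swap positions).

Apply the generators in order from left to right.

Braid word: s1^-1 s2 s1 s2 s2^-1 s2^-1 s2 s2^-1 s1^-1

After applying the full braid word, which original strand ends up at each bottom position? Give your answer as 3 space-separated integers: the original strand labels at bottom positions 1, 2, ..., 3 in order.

Answer: 1 3 2

Derivation:
Gen 1 (s1^-1): strand 1 crosses under strand 2. Perm now: [2 1 3]
Gen 2 (s2): strand 1 crosses over strand 3. Perm now: [2 3 1]
Gen 3 (s1): strand 2 crosses over strand 3. Perm now: [3 2 1]
Gen 4 (s2): strand 2 crosses over strand 1. Perm now: [3 1 2]
Gen 5 (s2^-1): strand 1 crosses under strand 2. Perm now: [3 2 1]
Gen 6 (s2^-1): strand 2 crosses under strand 1. Perm now: [3 1 2]
Gen 7 (s2): strand 1 crosses over strand 2. Perm now: [3 2 1]
Gen 8 (s2^-1): strand 2 crosses under strand 1. Perm now: [3 1 2]
Gen 9 (s1^-1): strand 3 crosses under strand 1. Perm now: [1 3 2]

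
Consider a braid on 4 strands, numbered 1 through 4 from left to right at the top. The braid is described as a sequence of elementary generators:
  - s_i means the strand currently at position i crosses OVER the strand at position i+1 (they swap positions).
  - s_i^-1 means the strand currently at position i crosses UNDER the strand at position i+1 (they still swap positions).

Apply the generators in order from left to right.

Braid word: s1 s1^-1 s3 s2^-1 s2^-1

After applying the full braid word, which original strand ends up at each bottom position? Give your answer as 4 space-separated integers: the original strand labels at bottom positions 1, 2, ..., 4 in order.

Gen 1 (s1): strand 1 crosses over strand 2. Perm now: [2 1 3 4]
Gen 2 (s1^-1): strand 2 crosses under strand 1. Perm now: [1 2 3 4]
Gen 3 (s3): strand 3 crosses over strand 4. Perm now: [1 2 4 3]
Gen 4 (s2^-1): strand 2 crosses under strand 4. Perm now: [1 4 2 3]
Gen 5 (s2^-1): strand 4 crosses under strand 2. Perm now: [1 2 4 3]

Answer: 1 2 4 3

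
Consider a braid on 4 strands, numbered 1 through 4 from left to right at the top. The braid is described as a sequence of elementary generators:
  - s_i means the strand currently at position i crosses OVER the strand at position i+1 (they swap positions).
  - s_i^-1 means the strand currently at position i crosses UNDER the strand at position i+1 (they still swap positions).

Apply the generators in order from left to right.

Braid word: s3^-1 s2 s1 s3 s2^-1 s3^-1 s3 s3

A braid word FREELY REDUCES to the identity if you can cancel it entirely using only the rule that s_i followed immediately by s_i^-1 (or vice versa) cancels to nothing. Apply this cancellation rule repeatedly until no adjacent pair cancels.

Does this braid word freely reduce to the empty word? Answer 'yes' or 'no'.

Answer: no

Derivation:
Gen 1 (s3^-1): push. Stack: [s3^-1]
Gen 2 (s2): push. Stack: [s3^-1 s2]
Gen 3 (s1): push. Stack: [s3^-1 s2 s1]
Gen 4 (s3): push. Stack: [s3^-1 s2 s1 s3]
Gen 5 (s2^-1): push. Stack: [s3^-1 s2 s1 s3 s2^-1]
Gen 6 (s3^-1): push. Stack: [s3^-1 s2 s1 s3 s2^-1 s3^-1]
Gen 7 (s3): cancels prior s3^-1. Stack: [s3^-1 s2 s1 s3 s2^-1]
Gen 8 (s3): push. Stack: [s3^-1 s2 s1 s3 s2^-1 s3]
Reduced word: s3^-1 s2 s1 s3 s2^-1 s3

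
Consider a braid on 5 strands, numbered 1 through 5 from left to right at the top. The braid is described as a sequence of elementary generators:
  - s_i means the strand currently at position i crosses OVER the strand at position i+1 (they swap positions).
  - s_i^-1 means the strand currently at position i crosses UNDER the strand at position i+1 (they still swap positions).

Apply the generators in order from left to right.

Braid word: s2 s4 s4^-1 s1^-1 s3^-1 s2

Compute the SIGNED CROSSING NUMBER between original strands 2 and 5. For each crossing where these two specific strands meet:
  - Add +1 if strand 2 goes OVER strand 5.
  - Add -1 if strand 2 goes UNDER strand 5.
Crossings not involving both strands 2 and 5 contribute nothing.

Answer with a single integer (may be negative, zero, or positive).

Answer: 0

Derivation:
Gen 1: crossing 2x3. Both 2&5? no. Sum: 0
Gen 2: crossing 4x5. Both 2&5? no. Sum: 0
Gen 3: crossing 5x4. Both 2&5? no. Sum: 0
Gen 4: crossing 1x3. Both 2&5? no. Sum: 0
Gen 5: crossing 2x4. Both 2&5? no. Sum: 0
Gen 6: crossing 1x4. Both 2&5? no. Sum: 0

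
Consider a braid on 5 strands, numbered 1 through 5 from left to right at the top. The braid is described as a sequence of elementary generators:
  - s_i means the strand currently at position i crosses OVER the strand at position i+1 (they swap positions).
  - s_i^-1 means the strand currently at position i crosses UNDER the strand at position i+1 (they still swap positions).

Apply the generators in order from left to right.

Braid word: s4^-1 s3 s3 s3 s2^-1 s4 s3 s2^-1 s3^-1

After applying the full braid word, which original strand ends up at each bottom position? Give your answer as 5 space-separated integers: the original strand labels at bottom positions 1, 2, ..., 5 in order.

Gen 1 (s4^-1): strand 4 crosses under strand 5. Perm now: [1 2 3 5 4]
Gen 2 (s3): strand 3 crosses over strand 5. Perm now: [1 2 5 3 4]
Gen 3 (s3): strand 5 crosses over strand 3. Perm now: [1 2 3 5 4]
Gen 4 (s3): strand 3 crosses over strand 5. Perm now: [1 2 5 3 4]
Gen 5 (s2^-1): strand 2 crosses under strand 5. Perm now: [1 5 2 3 4]
Gen 6 (s4): strand 3 crosses over strand 4. Perm now: [1 5 2 4 3]
Gen 7 (s3): strand 2 crosses over strand 4. Perm now: [1 5 4 2 3]
Gen 8 (s2^-1): strand 5 crosses under strand 4. Perm now: [1 4 5 2 3]
Gen 9 (s3^-1): strand 5 crosses under strand 2. Perm now: [1 4 2 5 3]

Answer: 1 4 2 5 3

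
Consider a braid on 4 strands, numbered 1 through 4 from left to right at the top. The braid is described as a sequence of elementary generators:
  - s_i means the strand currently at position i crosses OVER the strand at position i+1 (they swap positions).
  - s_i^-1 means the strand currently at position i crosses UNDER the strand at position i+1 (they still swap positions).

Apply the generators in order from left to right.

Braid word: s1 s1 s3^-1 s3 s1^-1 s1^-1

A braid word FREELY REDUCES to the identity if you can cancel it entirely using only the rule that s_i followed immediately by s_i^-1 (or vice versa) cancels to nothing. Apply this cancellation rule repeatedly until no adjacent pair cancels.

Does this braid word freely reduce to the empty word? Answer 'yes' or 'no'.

Gen 1 (s1): push. Stack: [s1]
Gen 2 (s1): push. Stack: [s1 s1]
Gen 3 (s3^-1): push. Stack: [s1 s1 s3^-1]
Gen 4 (s3): cancels prior s3^-1. Stack: [s1 s1]
Gen 5 (s1^-1): cancels prior s1. Stack: [s1]
Gen 6 (s1^-1): cancels prior s1. Stack: []
Reduced word: (empty)

Answer: yes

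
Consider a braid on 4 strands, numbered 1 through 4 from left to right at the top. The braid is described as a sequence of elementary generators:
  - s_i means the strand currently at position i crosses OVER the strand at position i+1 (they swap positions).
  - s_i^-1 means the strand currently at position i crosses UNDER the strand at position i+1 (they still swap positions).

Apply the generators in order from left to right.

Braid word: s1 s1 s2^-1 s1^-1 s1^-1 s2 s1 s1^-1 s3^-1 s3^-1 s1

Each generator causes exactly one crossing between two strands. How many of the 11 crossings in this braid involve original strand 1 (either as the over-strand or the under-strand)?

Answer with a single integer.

Gen 1: crossing 1x2. Involves strand 1? yes. Count so far: 1
Gen 2: crossing 2x1. Involves strand 1? yes. Count so far: 2
Gen 3: crossing 2x3. Involves strand 1? no. Count so far: 2
Gen 4: crossing 1x3. Involves strand 1? yes. Count so far: 3
Gen 5: crossing 3x1. Involves strand 1? yes. Count so far: 4
Gen 6: crossing 3x2. Involves strand 1? no. Count so far: 4
Gen 7: crossing 1x2. Involves strand 1? yes. Count so far: 5
Gen 8: crossing 2x1. Involves strand 1? yes. Count so far: 6
Gen 9: crossing 3x4. Involves strand 1? no. Count so far: 6
Gen 10: crossing 4x3. Involves strand 1? no. Count so far: 6
Gen 11: crossing 1x2. Involves strand 1? yes. Count so far: 7

Answer: 7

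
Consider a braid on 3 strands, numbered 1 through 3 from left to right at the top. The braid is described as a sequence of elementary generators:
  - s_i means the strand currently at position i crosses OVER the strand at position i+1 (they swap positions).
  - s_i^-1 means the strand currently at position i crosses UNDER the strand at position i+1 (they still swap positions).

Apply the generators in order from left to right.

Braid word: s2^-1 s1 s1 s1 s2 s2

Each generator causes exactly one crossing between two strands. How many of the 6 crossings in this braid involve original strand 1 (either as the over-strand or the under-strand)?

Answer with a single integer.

Gen 1: crossing 2x3. Involves strand 1? no. Count so far: 0
Gen 2: crossing 1x3. Involves strand 1? yes. Count so far: 1
Gen 3: crossing 3x1. Involves strand 1? yes. Count so far: 2
Gen 4: crossing 1x3. Involves strand 1? yes. Count so far: 3
Gen 5: crossing 1x2. Involves strand 1? yes. Count so far: 4
Gen 6: crossing 2x1. Involves strand 1? yes. Count so far: 5

Answer: 5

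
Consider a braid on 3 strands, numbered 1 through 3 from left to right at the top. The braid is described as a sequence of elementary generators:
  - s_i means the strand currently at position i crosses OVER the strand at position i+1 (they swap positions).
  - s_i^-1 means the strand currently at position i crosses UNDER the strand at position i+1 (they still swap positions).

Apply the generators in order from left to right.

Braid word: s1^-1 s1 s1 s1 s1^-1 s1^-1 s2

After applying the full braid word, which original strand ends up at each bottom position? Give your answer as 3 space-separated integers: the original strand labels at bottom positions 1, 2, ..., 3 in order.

Answer: 1 3 2

Derivation:
Gen 1 (s1^-1): strand 1 crosses under strand 2. Perm now: [2 1 3]
Gen 2 (s1): strand 2 crosses over strand 1. Perm now: [1 2 3]
Gen 3 (s1): strand 1 crosses over strand 2. Perm now: [2 1 3]
Gen 4 (s1): strand 2 crosses over strand 1. Perm now: [1 2 3]
Gen 5 (s1^-1): strand 1 crosses under strand 2. Perm now: [2 1 3]
Gen 6 (s1^-1): strand 2 crosses under strand 1. Perm now: [1 2 3]
Gen 7 (s2): strand 2 crosses over strand 3. Perm now: [1 3 2]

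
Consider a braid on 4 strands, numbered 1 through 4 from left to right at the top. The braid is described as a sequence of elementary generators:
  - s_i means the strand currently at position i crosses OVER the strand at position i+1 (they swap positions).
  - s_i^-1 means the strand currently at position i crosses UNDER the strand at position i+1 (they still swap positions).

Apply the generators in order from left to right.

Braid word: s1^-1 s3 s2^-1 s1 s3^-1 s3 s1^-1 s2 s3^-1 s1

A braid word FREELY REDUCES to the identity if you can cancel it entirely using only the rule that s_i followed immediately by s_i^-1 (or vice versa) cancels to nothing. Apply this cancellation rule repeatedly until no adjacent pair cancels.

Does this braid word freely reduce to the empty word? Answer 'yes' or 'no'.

Gen 1 (s1^-1): push. Stack: [s1^-1]
Gen 2 (s3): push. Stack: [s1^-1 s3]
Gen 3 (s2^-1): push. Stack: [s1^-1 s3 s2^-1]
Gen 4 (s1): push. Stack: [s1^-1 s3 s2^-1 s1]
Gen 5 (s3^-1): push. Stack: [s1^-1 s3 s2^-1 s1 s3^-1]
Gen 6 (s3): cancels prior s3^-1. Stack: [s1^-1 s3 s2^-1 s1]
Gen 7 (s1^-1): cancels prior s1. Stack: [s1^-1 s3 s2^-1]
Gen 8 (s2): cancels prior s2^-1. Stack: [s1^-1 s3]
Gen 9 (s3^-1): cancels prior s3. Stack: [s1^-1]
Gen 10 (s1): cancels prior s1^-1. Stack: []
Reduced word: (empty)

Answer: yes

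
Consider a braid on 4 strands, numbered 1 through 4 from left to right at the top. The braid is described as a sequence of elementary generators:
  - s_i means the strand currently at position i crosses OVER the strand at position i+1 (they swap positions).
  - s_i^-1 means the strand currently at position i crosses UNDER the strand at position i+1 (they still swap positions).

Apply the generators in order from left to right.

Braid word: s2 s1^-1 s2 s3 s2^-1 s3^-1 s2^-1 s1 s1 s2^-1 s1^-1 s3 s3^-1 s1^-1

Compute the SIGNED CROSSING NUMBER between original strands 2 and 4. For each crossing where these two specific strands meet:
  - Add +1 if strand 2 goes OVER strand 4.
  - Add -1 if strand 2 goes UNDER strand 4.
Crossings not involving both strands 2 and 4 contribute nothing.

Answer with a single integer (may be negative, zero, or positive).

Gen 1: crossing 2x3. Both 2&4? no. Sum: 0
Gen 2: crossing 1x3. Both 2&4? no. Sum: 0
Gen 3: crossing 1x2. Both 2&4? no. Sum: 0
Gen 4: crossing 1x4. Both 2&4? no. Sum: 0
Gen 5: 2 under 4. Both 2&4? yes. Contrib: -1. Sum: -1
Gen 6: crossing 2x1. Both 2&4? no. Sum: -1
Gen 7: crossing 4x1. Both 2&4? no. Sum: -1
Gen 8: crossing 3x1. Both 2&4? no. Sum: -1
Gen 9: crossing 1x3. Both 2&4? no. Sum: -1
Gen 10: crossing 1x4. Both 2&4? no. Sum: -1
Gen 11: crossing 3x4. Both 2&4? no. Sum: -1
Gen 12: crossing 1x2. Both 2&4? no. Sum: -1
Gen 13: crossing 2x1. Both 2&4? no. Sum: -1
Gen 14: crossing 4x3. Both 2&4? no. Sum: -1

Answer: -1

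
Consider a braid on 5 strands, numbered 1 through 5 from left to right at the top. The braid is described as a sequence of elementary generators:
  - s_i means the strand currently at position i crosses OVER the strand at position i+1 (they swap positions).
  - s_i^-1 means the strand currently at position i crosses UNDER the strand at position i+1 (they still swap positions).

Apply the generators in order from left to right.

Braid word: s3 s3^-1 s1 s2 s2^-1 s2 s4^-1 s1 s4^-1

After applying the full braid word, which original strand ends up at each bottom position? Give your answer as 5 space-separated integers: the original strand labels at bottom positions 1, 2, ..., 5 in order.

Answer: 3 2 1 4 5

Derivation:
Gen 1 (s3): strand 3 crosses over strand 4. Perm now: [1 2 4 3 5]
Gen 2 (s3^-1): strand 4 crosses under strand 3. Perm now: [1 2 3 4 5]
Gen 3 (s1): strand 1 crosses over strand 2. Perm now: [2 1 3 4 5]
Gen 4 (s2): strand 1 crosses over strand 3. Perm now: [2 3 1 4 5]
Gen 5 (s2^-1): strand 3 crosses under strand 1. Perm now: [2 1 3 4 5]
Gen 6 (s2): strand 1 crosses over strand 3. Perm now: [2 3 1 4 5]
Gen 7 (s4^-1): strand 4 crosses under strand 5. Perm now: [2 3 1 5 4]
Gen 8 (s1): strand 2 crosses over strand 3. Perm now: [3 2 1 5 4]
Gen 9 (s4^-1): strand 5 crosses under strand 4. Perm now: [3 2 1 4 5]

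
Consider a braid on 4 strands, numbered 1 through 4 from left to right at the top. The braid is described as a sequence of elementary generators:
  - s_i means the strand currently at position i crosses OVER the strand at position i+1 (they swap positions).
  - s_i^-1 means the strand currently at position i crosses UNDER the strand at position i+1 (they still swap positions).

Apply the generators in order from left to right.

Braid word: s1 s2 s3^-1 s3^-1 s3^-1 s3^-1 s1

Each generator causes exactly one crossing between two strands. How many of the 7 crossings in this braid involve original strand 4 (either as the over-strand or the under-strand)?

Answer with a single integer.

Gen 1: crossing 1x2. Involves strand 4? no. Count so far: 0
Gen 2: crossing 1x3. Involves strand 4? no. Count so far: 0
Gen 3: crossing 1x4. Involves strand 4? yes. Count so far: 1
Gen 4: crossing 4x1. Involves strand 4? yes. Count so far: 2
Gen 5: crossing 1x4. Involves strand 4? yes. Count so far: 3
Gen 6: crossing 4x1. Involves strand 4? yes. Count so far: 4
Gen 7: crossing 2x3. Involves strand 4? no. Count so far: 4

Answer: 4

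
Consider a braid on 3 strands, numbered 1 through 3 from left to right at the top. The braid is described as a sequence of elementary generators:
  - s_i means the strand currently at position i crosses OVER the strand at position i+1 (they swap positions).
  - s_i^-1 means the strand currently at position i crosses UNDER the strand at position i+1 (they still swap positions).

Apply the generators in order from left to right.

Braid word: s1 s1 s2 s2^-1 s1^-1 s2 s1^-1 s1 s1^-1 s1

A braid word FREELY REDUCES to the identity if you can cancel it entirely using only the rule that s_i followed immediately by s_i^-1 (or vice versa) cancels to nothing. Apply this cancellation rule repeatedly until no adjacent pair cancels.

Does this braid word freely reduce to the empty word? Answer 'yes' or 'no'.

Gen 1 (s1): push. Stack: [s1]
Gen 2 (s1): push. Stack: [s1 s1]
Gen 3 (s2): push. Stack: [s1 s1 s2]
Gen 4 (s2^-1): cancels prior s2. Stack: [s1 s1]
Gen 5 (s1^-1): cancels prior s1. Stack: [s1]
Gen 6 (s2): push. Stack: [s1 s2]
Gen 7 (s1^-1): push. Stack: [s1 s2 s1^-1]
Gen 8 (s1): cancels prior s1^-1. Stack: [s1 s2]
Gen 9 (s1^-1): push. Stack: [s1 s2 s1^-1]
Gen 10 (s1): cancels prior s1^-1. Stack: [s1 s2]
Reduced word: s1 s2

Answer: no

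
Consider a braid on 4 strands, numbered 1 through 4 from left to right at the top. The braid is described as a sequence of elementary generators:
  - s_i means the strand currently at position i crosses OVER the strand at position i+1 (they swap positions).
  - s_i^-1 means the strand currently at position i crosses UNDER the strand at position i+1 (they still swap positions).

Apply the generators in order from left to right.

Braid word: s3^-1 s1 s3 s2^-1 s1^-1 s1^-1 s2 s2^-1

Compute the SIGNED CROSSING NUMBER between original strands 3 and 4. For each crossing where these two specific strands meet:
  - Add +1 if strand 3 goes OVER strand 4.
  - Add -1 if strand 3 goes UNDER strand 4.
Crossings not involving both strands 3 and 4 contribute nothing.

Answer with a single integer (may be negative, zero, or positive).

Answer: -2

Derivation:
Gen 1: 3 under 4. Both 3&4? yes. Contrib: -1. Sum: -1
Gen 2: crossing 1x2. Both 3&4? no. Sum: -1
Gen 3: 4 over 3. Both 3&4? yes. Contrib: -1. Sum: -2
Gen 4: crossing 1x3. Both 3&4? no. Sum: -2
Gen 5: crossing 2x3. Both 3&4? no. Sum: -2
Gen 6: crossing 3x2. Both 3&4? no. Sum: -2
Gen 7: crossing 3x1. Both 3&4? no. Sum: -2
Gen 8: crossing 1x3. Both 3&4? no. Sum: -2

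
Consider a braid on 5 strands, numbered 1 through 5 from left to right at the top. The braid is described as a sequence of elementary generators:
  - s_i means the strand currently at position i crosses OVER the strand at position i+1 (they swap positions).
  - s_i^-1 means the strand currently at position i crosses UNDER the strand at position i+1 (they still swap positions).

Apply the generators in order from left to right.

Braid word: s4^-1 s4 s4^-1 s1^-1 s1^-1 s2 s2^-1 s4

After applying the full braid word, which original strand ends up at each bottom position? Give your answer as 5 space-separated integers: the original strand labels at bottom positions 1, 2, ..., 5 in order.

Answer: 1 2 3 4 5

Derivation:
Gen 1 (s4^-1): strand 4 crosses under strand 5. Perm now: [1 2 3 5 4]
Gen 2 (s4): strand 5 crosses over strand 4. Perm now: [1 2 3 4 5]
Gen 3 (s4^-1): strand 4 crosses under strand 5. Perm now: [1 2 3 5 4]
Gen 4 (s1^-1): strand 1 crosses under strand 2. Perm now: [2 1 3 5 4]
Gen 5 (s1^-1): strand 2 crosses under strand 1. Perm now: [1 2 3 5 4]
Gen 6 (s2): strand 2 crosses over strand 3. Perm now: [1 3 2 5 4]
Gen 7 (s2^-1): strand 3 crosses under strand 2. Perm now: [1 2 3 5 4]
Gen 8 (s4): strand 5 crosses over strand 4. Perm now: [1 2 3 4 5]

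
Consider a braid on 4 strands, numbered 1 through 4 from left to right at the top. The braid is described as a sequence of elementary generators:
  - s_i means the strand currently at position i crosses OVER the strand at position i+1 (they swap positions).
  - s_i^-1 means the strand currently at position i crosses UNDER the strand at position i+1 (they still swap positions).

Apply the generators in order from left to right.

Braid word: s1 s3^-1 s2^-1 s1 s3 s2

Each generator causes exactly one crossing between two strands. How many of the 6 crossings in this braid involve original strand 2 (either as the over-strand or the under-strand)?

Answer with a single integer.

Gen 1: crossing 1x2. Involves strand 2? yes. Count so far: 1
Gen 2: crossing 3x4. Involves strand 2? no. Count so far: 1
Gen 3: crossing 1x4. Involves strand 2? no. Count so far: 1
Gen 4: crossing 2x4. Involves strand 2? yes. Count so far: 2
Gen 5: crossing 1x3. Involves strand 2? no. Count so far: 2
Gen 6: crossing 2x3. Involves strand 2? yes. Count so far: 3

Answer: 3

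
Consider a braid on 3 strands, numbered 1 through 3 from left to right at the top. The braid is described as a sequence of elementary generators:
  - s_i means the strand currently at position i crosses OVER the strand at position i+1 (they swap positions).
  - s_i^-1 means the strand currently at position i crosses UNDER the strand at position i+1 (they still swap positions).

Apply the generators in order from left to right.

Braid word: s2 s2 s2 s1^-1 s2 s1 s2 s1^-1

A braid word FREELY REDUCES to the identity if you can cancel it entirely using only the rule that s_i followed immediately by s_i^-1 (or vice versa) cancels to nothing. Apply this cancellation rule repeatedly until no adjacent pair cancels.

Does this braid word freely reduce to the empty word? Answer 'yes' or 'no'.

Answer: no

Derivation:
Gen 1 (s2): push. Stack: [s2]
Gen 2 (s2): push. Stack: [s2 s2]
Gen 3 (s2): push. Stack: [s2 s2 s2]
Gen 4 (s1^-1): push. Stack: [s2 s2 s2 s1^-1]
Gen 5 (s2): push. Stack: [s2 s2 s2 s1^-1 s2]
Gen 6 (s1): push. Stack: [s2 s2 s2 s1^-1 s2 s1]
Gen 7 (s2): push. Stack: [s2 s2 s2 s1^-1 s2 s1 s2]
Gen 8 (s1^-1): push. Stack: [s2 s2 s2 s1^-1 s2 s1 s2 s1^-1]
Reduced word: s2 s2 s2 s1^-1 s2 s1 s2 s1^-1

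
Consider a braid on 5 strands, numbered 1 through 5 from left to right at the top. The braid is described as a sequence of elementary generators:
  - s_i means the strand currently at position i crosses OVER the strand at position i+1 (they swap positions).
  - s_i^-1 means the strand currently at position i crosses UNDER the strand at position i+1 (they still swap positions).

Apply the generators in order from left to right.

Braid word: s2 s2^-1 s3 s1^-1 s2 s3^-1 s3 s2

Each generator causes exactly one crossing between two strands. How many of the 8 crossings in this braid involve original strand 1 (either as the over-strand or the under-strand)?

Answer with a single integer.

Answer: 5

Derivation:
Gen 1: crossing 2x3. Involves strand 1? no. Count so far: 0
Gen 2: crossing 3x2. Involves strand 1? no. Count so far: 0
Gen 3: crossing 3x4. Involves strand 1? no. Count so far: 0
Gen 4: crossing 1x2. Involves strand 1? yes. Count so far: 1
Gen 5: crossing 1x4. Involves strand 1? yes. Count so far: 2
Gen 6: crossing 1x3. Involves strand 1? yes. Count so far: 3
Gen 7: crossing 3x1. Involves strand 1? yes. Count so far: 4
Gen 8: crossing 4x1. Involves strand 1? yes. Count so far: 5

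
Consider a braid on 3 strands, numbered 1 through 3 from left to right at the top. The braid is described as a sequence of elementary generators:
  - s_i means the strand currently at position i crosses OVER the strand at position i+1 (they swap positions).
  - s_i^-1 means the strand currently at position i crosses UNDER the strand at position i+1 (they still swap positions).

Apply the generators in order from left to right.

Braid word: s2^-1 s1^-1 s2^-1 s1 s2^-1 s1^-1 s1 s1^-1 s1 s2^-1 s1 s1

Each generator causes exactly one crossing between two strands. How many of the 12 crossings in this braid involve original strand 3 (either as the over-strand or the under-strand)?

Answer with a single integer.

Answer: 7

Derivation:
Gen 1: crossing 2x3. Involves strand 3? yes. Count so far: 1
Gen 2: crossing 1x3. Involves strand 3? yes. Count so far: 2
Gen 3: crossing 1x2. Involves strand 3? no. Count so far: 2
Gen 4: crossing 3x2. Involves strand 3? yes. Count so far: 3
Gen 5: crossing 3x1. Involves strand 3? yes. Count so far: 4
Gen 6: crossing 2x1. Involves strand 3? no. Count so far: 4
Gen 7: crossing 1x2. Involves strand 3? no. Count so far: 4
Gen 8: crossing 2x1. Involves strand 3? no. Count so far: 4
Gen 9: crossing 1x2. Involves strand 3? no. Count so far: 4
Gen 10: crossing 1x3. Involves strand 3? yes. Count so far: 5
Gen 11: crossing 2x3. Involves strand 3? yes. Count so far: 6
Gen 12: crossing 3x2. Involves strand 3? yes. Count so far: 7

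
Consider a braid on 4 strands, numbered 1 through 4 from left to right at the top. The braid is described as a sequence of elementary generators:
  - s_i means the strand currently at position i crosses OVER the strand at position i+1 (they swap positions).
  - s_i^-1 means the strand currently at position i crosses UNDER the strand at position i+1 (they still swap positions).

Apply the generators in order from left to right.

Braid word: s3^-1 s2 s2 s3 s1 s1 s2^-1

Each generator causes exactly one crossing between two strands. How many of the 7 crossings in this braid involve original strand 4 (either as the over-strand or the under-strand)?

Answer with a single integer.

Answer: 4

Derivation:
Gen 1: crossing 3x4. Involves strand 4? yes. Count so far: 1
Gen 2: crossing 2x4. Involves strand 4? yes. Count so far: 2
Gen 3: crossing 4x2. Involves strand 4? yes. Count so far: 3
Gen 4: crossing 4x3. Involves strand 4? yes. Count so far: 4
Gen 5: crossing 1x2. Involves strand 4? no. Count so far: 4
Gen 6: crossing 2x1. Involves strand 4? no. Count so far: 4
Gen 7: crossing 2x3. Involves strand 4? no. Count so far: 4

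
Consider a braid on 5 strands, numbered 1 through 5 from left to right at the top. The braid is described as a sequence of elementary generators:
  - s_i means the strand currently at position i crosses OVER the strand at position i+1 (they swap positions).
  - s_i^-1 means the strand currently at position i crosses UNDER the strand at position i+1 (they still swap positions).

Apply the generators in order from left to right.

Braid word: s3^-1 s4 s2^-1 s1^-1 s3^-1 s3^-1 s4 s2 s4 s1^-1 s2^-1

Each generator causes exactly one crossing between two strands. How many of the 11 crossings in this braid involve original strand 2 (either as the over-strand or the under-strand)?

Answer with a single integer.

Gen 1: crossing 3x4. Involves strand 2? no. Count so far: 0
Gen 2: crossing 3x5. Involves strand 2? no. Count so far: 0
Gen 3: crossing 2x4. Involves strand 2? yes. Count so far: 1
Gen 4: crossing 1x4. Involves strand 2? no. Count so far: 1
Gen 5: crossing 2x5. Involves strand 2? yes. Count so far: 2
Gen 6: crossing 5x2. Involves strand 2? yes. Count so far: 3
Gen 7: crossing 5x3. Involves strand 2? no. Count so far: 3
Gen 8: crossing 1x2. Involves strand 2? yes. Count so far: 4
Gen 9: crossing 3x5. Involves strand 2? no. Count so far: 4
Gen 10: crossing 4x2. Involves strand 2? yes. Count so far: 5
Gen 11: crossing 4x1. Involves strand 2? no. Count so far: 5

Answer: 5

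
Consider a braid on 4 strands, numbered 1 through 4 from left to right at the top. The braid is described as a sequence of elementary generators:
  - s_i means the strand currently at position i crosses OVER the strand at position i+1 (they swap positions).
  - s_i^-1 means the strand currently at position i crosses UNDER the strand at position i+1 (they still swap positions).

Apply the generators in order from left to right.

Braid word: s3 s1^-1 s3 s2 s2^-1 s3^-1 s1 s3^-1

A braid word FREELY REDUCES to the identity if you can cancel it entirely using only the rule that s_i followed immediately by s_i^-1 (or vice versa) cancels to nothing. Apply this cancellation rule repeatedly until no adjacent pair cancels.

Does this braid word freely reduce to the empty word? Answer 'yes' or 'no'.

Answer: yes

Derivation:
Gen 1 (s3): push. Stack: [s3]
Gen 2 (s1^-1): push. Stack: [s3 s1^-1]
Gen 3 (s3): push. Stack: [s3 s1^-1 s3]
Gen 4 (s2): push. Stack: [s3 s1^-1 s3 s2]
Gen 5 (s2^-1): cancels prior s2. Stack: [s3 s1^-1 s3]
Gen 6 (s3^-1): cancels prior s3. Stack: [s3 s1^-1]
Gen 7 (s1): cancels prior s1^-1. Stack: [s3]
Gen 8 (s3^-1): cancels prior s3. Stack: []
Reduced word: (empty)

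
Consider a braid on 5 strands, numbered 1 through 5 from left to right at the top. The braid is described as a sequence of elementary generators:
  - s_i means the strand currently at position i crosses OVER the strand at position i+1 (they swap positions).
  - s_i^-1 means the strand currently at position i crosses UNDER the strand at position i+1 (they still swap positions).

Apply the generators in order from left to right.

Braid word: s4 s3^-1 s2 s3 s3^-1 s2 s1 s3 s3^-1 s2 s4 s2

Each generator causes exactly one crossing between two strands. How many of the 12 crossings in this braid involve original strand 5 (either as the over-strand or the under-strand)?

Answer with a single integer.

Gen 1: crossing 4x5. Involves strand 5? yes. Count so far: 1
Gen 2: crossing 3x5. Involves strand 5? yes. Count so far: 2
Gen 3: crossing 2x5. Involves strand 5? yes. Count so far: 3
Gen 4: crossing 2x3. Involves strand 5? no. Count so far: 3
Gen 5: crossing 3x2. Involves strand 5? no. Count so far: 3
Gen 6: crossing 5x2. Involves strand 5? yes. Count so far: 4
Gen 7: crossing 1x2. Involves strand 5? no. Count so far: 4
Gen 8: crossing 5x3. Involves strand 5? yes. Count so far: 5
Gen 9: crossing 3x5. Involves strand 5? yes. Count so far: 6
Gen 10: crossing 1x5. Involves strand 5? yes. Count so far: 7
Gen 11: crossing 3x4. Involves strand 5? no. Count so far: 7
Gen 12: crossing 5x1. Involves strand 5? yes. Count so far: 8

Answer: 8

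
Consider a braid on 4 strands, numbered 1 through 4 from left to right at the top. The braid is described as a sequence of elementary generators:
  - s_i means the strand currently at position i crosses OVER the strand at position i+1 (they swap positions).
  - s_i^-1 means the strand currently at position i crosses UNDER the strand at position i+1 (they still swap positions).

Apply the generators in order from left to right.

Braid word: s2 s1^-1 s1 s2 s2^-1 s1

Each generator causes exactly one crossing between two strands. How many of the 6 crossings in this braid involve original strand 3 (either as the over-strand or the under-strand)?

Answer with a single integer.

Gen 1: crossing 2x3. Involves strand 3? yes. Count so far: 1
Gen 2: crossing 1x3. Involves strand 3? yes. Count so far: 2
Gen 3: crossing 3x1. Involves strand 3? yes. Count so far: 3
Gen 4: crossing 3x2. Involves strand 3? yes. Count so far: 4
Gen 5: crossing 2x3. Involves strand 3? yes. Count so far: 5
Gen 6: crossing 1x3. Involves strand 3? yes. Count so far: 6

Answer: 6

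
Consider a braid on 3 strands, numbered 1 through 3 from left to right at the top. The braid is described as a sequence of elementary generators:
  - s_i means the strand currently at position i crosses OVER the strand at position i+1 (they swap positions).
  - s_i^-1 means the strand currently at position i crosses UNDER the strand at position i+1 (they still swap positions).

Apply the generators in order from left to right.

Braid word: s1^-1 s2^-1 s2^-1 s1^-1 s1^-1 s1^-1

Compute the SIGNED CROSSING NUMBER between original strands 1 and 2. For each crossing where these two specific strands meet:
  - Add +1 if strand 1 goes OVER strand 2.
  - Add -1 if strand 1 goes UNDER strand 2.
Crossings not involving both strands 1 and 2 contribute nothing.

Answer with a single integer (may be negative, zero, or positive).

Answer: 0

Derivation:
Gen 1: 1 under 2. Both 1&2? yes. Contrib: -1. Sum: -1
Gen 2: crossing 1x3. Both 1&2? no. Sum: -1
Gen 3: crossing 3x1. Both 1&2? no. Sum: -1
Gen 4: 2 under 1. Both 1&2? yes. Contrib: +1. Sum: 0
Gen 5: 1 under 2. Both 1&2? yes. Contrib: -1. Sum: -1
Gen 6: 2 under 1. Both 1&2? yes. Contrib: +1. Sum: 0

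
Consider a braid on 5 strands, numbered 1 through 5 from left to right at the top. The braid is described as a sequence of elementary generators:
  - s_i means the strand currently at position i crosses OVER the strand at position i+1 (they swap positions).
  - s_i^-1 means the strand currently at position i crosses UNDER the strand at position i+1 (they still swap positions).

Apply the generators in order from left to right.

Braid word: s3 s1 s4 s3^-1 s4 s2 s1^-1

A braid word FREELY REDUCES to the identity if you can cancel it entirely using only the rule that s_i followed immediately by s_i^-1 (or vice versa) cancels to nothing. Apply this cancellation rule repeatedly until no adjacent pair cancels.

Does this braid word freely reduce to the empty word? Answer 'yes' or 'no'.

Answer: no

Derivation:
Gen 1 (s3): push. Stack: [s3]
Gen 2 (s1): push. Stack: [s3 s1]
Gen 3 (s4): push. Stack: [s3 s1 s4]
Gen 4 (s3^-1): push. Stack: [s3 s1 s4 s3^-1]
Gen 5 (s4): push. Stack: [s3 s1 s4 s3^-1 s4]
Gen 6 (s2): push. Stack: [s3 s1 s4 s3^-1 s4 s2]
Gen 7 (s1^-1): push. Stack: [s3 s1 s4 s3^-1 s4 s2 s1^-1]
Reduced word: s3 s1 s4 s3^-1 s4 s2 s1^-1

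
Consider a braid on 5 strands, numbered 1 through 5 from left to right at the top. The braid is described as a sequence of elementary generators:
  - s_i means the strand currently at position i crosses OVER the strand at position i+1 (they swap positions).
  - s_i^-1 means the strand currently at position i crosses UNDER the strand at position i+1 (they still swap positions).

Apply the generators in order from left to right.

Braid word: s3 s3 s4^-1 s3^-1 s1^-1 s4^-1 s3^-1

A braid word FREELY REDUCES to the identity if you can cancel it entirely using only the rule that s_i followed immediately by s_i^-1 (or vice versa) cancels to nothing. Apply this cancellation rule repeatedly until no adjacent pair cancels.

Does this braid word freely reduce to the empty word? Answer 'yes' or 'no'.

Answer: no

Derivation:
Gen 1 (s3): push. Stack: [s3]
Gen 2 (s3): push. Stack: [s3 s3]
Gen 3 (s4^-1): push. Stack: [s3 s3 s4^-1]
Gen 4 (s3^-1): push. Stack: [s3 s3 s4^-1 s3^-1]
Gen 5 (s1^-1): push. Stack: [s3 s3 s4^-1 s3^-1 s1^-1]
Gen 6 (s4^-1): push. Stack: [s3 s3 s4^-1 s3^-1 s1^-1 s4^-1]
Gen 7 (s3^-1): push. Stack: [s3 s3 s4^-1 s3^-1 s1^-1 s4^-1 s3^-1]
Reduced word: s3 s3 s4^-1 s3^-1 s1^-1 s4^-1 s3^-1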